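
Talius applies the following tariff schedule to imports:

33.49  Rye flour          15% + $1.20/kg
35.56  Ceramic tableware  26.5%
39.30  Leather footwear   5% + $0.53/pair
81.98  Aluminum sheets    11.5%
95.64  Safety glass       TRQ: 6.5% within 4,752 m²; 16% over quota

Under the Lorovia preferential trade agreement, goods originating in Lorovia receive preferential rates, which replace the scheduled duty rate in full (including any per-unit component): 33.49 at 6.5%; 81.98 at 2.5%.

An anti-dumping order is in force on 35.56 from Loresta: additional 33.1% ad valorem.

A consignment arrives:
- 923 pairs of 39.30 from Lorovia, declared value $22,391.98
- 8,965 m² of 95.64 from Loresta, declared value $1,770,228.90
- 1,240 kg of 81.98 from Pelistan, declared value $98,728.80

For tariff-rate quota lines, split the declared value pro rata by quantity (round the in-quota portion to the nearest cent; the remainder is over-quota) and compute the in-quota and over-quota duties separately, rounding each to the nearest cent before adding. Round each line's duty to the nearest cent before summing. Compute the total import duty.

Line 1 (39.30, Lorovia, 923 pairs, $22,391.98):
Base rate for 39.30 is 5% + $0.53/pair.
Origin Lorovia is the FTA partner but 39.30 is not on the preference list; base rate stands.
Duty = $22,391.98 × 5% + 923 × $0.53 = $1,608.79.
Line 2 (95.64, Loresta, 8,965 m², $1,770,228.90):
Code 95.64 is under a tariff-rate quota (threshold 4,752 m²). In-quota: 4,752 m² at 6.5%; over-quota: 4,213 m² at 16%.
Pro-rata value split: in-quota = $1,770,228.90 × 4,752/8,965 = $938,329.92; over-quota = $1,770,228.90 − $938,329.92 = $831,898.98.
In-quota duty = $938,329.92 × 6.5% = $60,991.44. Over-quota duty = $831,898.98 × 16% = $133,103.84.
Line duty = $60,991.44 + $133,103.84 = $194,095.28.
Line 3 (81.98, Pelistan, 1,240 kg, $98,728.80):
Base rate for 81.98 is 11.5%.
81.98 has an FTA preferential rate, but origin Pelistan is not Lorovia; base rate stands.
Duty = $98,728.80 × 11.5% = $11,353.81.
Total = $1,608.79 + $194,095.28 + $11,353.81 = $207,057.88.

$207,057.88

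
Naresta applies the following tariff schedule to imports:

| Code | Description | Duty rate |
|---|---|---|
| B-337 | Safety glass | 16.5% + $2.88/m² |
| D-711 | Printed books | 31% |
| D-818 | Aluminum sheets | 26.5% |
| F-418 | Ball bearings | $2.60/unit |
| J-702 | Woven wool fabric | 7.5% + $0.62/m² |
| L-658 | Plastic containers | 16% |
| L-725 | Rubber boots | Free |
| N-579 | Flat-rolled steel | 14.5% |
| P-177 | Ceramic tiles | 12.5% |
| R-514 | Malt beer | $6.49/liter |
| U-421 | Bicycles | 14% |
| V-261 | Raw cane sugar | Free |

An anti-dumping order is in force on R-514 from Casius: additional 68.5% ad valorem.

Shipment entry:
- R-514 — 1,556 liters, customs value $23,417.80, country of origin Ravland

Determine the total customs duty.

$10,098.44

Line 1 (R-514, Ravland, 1,556 liters, $23,417.80):
Base rate for R-514 is $6.49/liter.
The additional-duty order on R-514 targets Casius, not Ravland; it does not apply.
Duty = 1,556 × $6.49 = $10,098.44.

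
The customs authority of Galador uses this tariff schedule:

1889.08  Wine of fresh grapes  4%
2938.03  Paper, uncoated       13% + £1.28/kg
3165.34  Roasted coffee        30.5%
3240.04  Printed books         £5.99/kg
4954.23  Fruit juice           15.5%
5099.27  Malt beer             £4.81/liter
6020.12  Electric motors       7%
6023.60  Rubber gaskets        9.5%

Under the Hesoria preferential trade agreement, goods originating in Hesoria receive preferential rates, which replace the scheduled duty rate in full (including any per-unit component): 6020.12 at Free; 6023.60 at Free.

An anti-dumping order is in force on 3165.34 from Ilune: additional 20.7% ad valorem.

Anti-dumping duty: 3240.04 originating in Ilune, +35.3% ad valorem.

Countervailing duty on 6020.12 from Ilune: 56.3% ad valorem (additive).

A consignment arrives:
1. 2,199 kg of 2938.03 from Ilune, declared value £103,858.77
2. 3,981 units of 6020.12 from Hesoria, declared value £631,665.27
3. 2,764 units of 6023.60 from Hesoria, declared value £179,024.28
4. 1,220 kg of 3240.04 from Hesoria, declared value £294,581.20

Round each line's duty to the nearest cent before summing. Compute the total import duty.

Line 1 (2938.03, Ilune, 2,199 kg, £103,858.77):
Base rate for 2938.03 is 13% + £1.28/kg.
Duty = £103,858.77 × 13% + 2,199 × £1.28 = £16,316.36.
Line 2 (6020.12, Hesoria, 3,981 units, £631,665.27):
Base rate for 6020.12 is 7%.
Origin Hesoria qualifies under the Galador–Hesoria agreement and 6020.12 is covered: preferential rate Free applies instead.
The additional-duty order on 6020.12 targets Ilune, not Hesoria; it does not apply.
Duty = £631,665.27 × 0% = £0.00.
Line 3 (6023.60, Hesoria, 2,764 units, £179,024.28):
Base rate for 6023.60 is 9.5%.
Origin Hesoria qualifies under the Galador–Hesoria agreement and 6023.60 is covered: preferential rate Free applies instead.
Duty = £179,024.28 × 0% = £0.00.
Line 4 (3240.04, Hesoria, 1,220 kg, £294,581.20):
Base rate for 3240.04 is £5.99/kg.
Origin Hesoria is the FTA partner but 3240.04 is not on the preference list; base rate stands.
The additional-duty order on 3240.04 targets Ilune, not Hesoria; it does not apply.
Duty = 1,220 × £5.99 = £7,307.80.
Total = £16,316.36 + £0.00 + £0.00 + £7,307.80 = £23,624.16.

£23,624.16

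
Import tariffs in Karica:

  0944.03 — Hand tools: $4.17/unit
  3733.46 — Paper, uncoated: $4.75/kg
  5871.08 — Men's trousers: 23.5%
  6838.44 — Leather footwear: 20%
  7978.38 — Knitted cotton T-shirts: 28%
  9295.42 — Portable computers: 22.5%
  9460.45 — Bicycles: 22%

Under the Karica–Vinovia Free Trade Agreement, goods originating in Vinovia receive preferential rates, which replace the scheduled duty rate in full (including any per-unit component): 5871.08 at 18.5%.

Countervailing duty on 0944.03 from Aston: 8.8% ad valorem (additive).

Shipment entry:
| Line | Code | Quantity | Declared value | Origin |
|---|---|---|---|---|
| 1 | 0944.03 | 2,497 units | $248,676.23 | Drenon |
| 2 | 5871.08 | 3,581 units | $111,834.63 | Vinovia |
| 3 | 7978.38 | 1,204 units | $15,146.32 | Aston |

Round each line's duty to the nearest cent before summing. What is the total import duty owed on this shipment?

$35,342.87

Line 1 (0944.03, Drenon, 2,497 units, $248,676.23):
Base rate for 0944.03 is $4.17/unit.
The additional-duty order on 0944.03 targets Aston, not Drenon; it does not apply.
Duty = 2,497 × $4.17 = $10,412.49.
Line 2 (5871.08, Vinovia, 3,581 units, $111,834.63):
Base rate for 5871.08 is 23.5%.
Origin Vinovia qualifies under the Karica–Vinovia agreement and 5871.08 is covered: preferential rate 18.5% applies instead.
Duty = $111,834.63 × 18.5% = $20,689.41.
Line 3 (7978.38, Aston, 1,204 units, $15,146.32):
Base rate for 7978.38 is 28%.
Duty = $15,146.32 × 28% = $4,240.97.
Total = $10,412.49 + $20,689.41 + $4,240.97 = $35,342.87.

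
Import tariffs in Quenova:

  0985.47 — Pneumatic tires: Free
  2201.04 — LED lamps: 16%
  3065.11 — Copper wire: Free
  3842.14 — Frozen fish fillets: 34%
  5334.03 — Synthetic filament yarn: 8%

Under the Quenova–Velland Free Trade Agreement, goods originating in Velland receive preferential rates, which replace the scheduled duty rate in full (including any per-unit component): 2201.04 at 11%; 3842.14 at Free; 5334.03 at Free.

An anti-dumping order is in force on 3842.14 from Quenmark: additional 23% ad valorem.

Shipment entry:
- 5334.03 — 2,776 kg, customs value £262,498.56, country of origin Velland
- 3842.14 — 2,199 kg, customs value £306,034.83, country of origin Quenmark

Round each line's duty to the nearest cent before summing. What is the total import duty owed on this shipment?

£174,439.85

Line 1 (5334.03, Velland, 2,776 kg, £262,498.56):
Base rate for 5334.03 is 8%.
Origin Velland qualifies under the Quenova–Velland agreement and 5334.03 is covered: preferential rate Free applies instead.
Duty = £262,498.56 × 0% = £0.00.
Line 2 (3842.14, Quenmark, 2,199 kg, £306,034.83):
Base rate for 3842.14 is 34%.
3842.14 has an FTA preferential rate, but origin Quenmark is not Velland; base rate stands.
Additional duty on 3842.14 from Quenmark: +23%. Applied ad valorem rate: 34% + 23% = 57%.
Duty = £306,034.83 × 57% = £174,439.85.
Total = £0.00 + £174,439.85 = £174,439.85.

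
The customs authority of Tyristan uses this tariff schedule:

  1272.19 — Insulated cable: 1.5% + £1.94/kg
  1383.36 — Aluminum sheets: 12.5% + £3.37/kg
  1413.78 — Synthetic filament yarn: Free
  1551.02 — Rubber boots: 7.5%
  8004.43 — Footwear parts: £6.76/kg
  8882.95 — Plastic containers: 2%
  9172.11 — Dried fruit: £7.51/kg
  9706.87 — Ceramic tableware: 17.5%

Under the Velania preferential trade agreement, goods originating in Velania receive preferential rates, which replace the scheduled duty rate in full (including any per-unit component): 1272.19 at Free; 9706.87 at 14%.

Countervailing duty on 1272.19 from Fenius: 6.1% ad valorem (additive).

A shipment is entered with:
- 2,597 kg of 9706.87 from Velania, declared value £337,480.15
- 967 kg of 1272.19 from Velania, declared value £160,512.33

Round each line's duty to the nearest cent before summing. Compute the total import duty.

£47,247.22

Line 1 (9706.87, Velania, 2,597 kg, £337,480.15):
Base rate for 9706.87 is 17.5%.
Origin Velania qualifies under the Tyristan–Velania agreement and 9706.87 is covered: preferential rate 14% applies instead.
Duty = £337,480.15 × 14% = £47,247.22.
Line 2 (1272.19, Velania, 967 kg, £160,512.33):
Base rate for 1272.19 is 1.5% + £1.94/kg.
Origin Velania qualifies under the Tyristan–Velania agreement and 1272.19 is covered: preferential rate Free applies instead.
The additional-duty order on 1272.19 targets Fenius, not Velania; it does not apply.
Duty = £160,512.33 × 0% = £0.00.
Total = £47,247.22 + £0.00 = £47,247.22.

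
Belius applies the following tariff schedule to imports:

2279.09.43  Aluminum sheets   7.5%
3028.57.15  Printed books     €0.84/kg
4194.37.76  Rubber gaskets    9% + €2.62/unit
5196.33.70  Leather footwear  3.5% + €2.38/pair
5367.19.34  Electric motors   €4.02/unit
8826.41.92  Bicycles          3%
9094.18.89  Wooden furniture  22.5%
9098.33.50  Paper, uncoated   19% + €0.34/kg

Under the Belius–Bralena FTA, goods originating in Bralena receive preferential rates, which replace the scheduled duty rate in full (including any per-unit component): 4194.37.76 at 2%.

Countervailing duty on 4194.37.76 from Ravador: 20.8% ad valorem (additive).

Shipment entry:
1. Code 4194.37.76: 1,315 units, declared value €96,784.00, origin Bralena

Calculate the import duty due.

€1,935.68

Line 1 (4194.37.76, Bralena, 1,315 units, €96,784.00):
Base rate for 4194.37.76 is 9% + €2.62/unit.
Origin Bralena qualifies under the Belius–Bralena agreement and 4194.37.76 is covered: preferential rate 2% applies instead.
The additional-duty order on 4194.37.76 targets Ravador, not Bralena; it does not apply.
Duty = €96,784.00 × 2% = €1,935.68.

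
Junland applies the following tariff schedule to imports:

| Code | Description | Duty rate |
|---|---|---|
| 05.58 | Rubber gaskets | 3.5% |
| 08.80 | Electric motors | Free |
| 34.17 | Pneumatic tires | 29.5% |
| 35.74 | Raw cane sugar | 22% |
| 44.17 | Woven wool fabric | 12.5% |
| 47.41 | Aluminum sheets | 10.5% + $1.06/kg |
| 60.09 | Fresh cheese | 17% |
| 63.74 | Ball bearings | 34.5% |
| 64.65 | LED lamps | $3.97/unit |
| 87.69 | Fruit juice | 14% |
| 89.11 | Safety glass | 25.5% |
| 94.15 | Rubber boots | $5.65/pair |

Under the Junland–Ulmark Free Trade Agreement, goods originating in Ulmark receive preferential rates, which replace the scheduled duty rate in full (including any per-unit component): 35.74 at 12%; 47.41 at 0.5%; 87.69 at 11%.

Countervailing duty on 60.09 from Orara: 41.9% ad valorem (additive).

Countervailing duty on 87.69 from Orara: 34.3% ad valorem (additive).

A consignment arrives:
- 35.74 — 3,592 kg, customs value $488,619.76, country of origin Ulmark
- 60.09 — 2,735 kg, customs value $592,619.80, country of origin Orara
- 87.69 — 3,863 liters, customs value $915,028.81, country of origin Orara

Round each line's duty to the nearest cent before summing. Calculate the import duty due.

Line 1 (35.74, Ulmark, 3,592 kg, $488,619.76):
Base rate for 35.74 is 22%.
Origin Ulmark qualifies under the Junland–Ulmark agreement and 35.74 is covered: preferential rate 12% applies instead.
Duty = $488,619.76 × 12% = $58,634.37.
Line 2 (60.09, Orara, 2,735 kg, $592,619.80):
Base rate for 60.09 is 17%.
Additional duty on 60.09 from Orara: +41.9%. Applied ad valorem rate: 17% + 41.9% = 58.9%.
Duty = $592,619.80 × 58.9% = $349,053.06.
Line 3 (87.69, Orara, 3,863 liters, $915,028.81):
Base rate for 87.69 is 14%.
87.69 has an FTA preferential rate, but origin Orara is not Ulmark; base rate stands.
Additional duty on 87.69 from Orara: +34.3%. Applied ad valorem rate: 14% + 34.3% = 48.3%.
Duty = $915,028.81 × 48.3% = $441,958.92.
Total = $58,634.37 + $349,053.06 + $441,958.92 = $849,646.35.

$849,646.35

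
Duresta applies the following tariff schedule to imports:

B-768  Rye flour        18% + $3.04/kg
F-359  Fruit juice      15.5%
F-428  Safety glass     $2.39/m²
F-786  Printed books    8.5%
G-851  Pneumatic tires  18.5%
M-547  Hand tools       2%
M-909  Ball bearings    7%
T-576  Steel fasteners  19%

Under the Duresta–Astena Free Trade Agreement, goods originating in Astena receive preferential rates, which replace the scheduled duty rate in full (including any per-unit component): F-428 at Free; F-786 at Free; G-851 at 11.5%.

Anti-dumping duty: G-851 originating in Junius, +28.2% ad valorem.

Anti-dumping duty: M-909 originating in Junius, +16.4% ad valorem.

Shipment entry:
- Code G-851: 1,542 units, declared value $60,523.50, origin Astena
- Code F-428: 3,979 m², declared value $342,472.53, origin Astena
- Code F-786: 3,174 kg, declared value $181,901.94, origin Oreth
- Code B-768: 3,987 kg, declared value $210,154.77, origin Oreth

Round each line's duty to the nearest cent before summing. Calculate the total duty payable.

$72,370.20

Line 1 (G-851, Astena, 1,542 units, $60,523.50):
Base rate for G-851 is 18.5%.
Origin Astena qualifies under the Duresta–Astena agreement and G-851 is covered: preferential rate 11.5% applies instead.
The additional-duty order on G-851 targets Junius, not Astena; it does not apply.
Duty = $60,523.50 × 11.5% = $6,960.20.
Line 2 (F-428, Astena, 3,979 m², $342,472.53):
Base rate for F-428 is $2.39/m².
Origin Astena qualifies under the Duresta–Astena agreement and F-428 is covered: preferential rate Free applies instead.
Duty = $342,472.53 × 0% = $0.00.
Line 3 (F-786, Oreth, 3,174 kg, $181,901.94):
Base rate for F-786 is 8.5%.
F-786 has an FTA preferential rate, but origin Oreth is not Astena; base rate stands.
Duty = $181,901.94 × 8.5% = $15,461.66.
Line 4 (B-768, Oreth, 3,987 kg, $210,154.77):
Base rate for B-768 is 18% + $3.04/kg.
Duty = $210,154.77 × 18% + 3,987 × $3.04 = $49,948.34.
Total = $6,960.20 + $0.00 + $15,461.66 + $49,948.34 = $72,370.20.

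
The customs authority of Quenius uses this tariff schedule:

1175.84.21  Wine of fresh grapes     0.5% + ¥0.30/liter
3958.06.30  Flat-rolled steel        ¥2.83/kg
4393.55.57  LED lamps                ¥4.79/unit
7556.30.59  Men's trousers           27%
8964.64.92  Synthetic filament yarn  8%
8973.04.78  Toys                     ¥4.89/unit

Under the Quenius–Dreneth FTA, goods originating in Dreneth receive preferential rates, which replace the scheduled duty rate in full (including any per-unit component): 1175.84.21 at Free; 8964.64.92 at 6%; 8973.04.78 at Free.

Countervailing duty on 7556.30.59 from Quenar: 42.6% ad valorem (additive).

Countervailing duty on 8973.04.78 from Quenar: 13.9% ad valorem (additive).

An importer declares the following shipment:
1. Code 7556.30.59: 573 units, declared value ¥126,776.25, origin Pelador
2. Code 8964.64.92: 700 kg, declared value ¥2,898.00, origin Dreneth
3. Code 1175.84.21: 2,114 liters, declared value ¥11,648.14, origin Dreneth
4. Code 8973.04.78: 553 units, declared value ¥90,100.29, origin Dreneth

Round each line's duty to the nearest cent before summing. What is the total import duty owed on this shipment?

Line 1 (7556.30.59, Pelador, 573 units, ¥126,776.25):
Base rate for 7556.30.59 is 27%.
The additional-duty order on 7556.30.59 targets Quenar, not Pelador; it does not apply.
Duty = ¥126,776.25 × 27% = ¥34,229.59.
Line 2 (8964.64.92, Dreneth, 700 kg, ¥2,898.00):
Base rate for 8964.64.92 is 8%.
Origin Dreneth qualifies under the Quenius–Dreneth agreement and 8964.64.92 is covered: preferential rate 6% applies instead.
Duty = ¥2,898.00 × 6% = ¥173.88.
Line 3 (1175.84.21, Dreneth, 2,114 liters, ¥11,648.14):
Base rate for 1175.84.21 is 0.5% + ¥0.30/liter.
Origin Dreneth qualifies under the Quenius–Dreneth agreement and 1175.84.21 is covered: preferential rate Free applies instead.
Duty = ¥11,648.14 × 0% = ¥0.00.
Line 4 (8973.04.78, Dreneth, 553 units, ¥90,100.29):
Base rate for 8973.04.78 is ¥4.89/unit.
Origin Dreneth qualifies under the Quenius–Dreneth agreement and 8973.04.78 is covered: preferential rate Free applies instead.
The additional-duty order on 8973.04.78 targets Quenar, not Dreneth; it does not apply.
Duty = ¥90,100.29 × 0% = ¥0.00.
Total = ¥34,229.59 + ¥173.88 + ¥0.00 + ¥0.00 = ¥34,403.47.

¥34,403.47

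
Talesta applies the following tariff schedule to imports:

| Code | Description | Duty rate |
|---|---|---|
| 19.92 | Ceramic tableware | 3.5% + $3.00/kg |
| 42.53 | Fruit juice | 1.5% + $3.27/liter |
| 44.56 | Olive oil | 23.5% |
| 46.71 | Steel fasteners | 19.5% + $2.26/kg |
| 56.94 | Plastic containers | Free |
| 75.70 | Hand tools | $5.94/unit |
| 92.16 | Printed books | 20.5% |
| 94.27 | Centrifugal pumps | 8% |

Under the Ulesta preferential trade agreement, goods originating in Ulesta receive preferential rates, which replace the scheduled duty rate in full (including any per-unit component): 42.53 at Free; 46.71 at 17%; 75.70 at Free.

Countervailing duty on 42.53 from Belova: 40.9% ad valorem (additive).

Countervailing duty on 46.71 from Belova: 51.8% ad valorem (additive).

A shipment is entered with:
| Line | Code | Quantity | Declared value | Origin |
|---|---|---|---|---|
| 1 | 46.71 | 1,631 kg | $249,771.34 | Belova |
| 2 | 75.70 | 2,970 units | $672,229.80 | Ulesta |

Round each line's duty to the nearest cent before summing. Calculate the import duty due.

$181,773.03

Line 1 (46.71, Belova, 1,631 kg, $249,771.34):
Base rate for 46.71 is 19.5% + $2.26/kg.
46.71 has an FTA preferential rate, but origin Belova is not Ulesta; base rate stands.
Additional duty on 46.71 from Belova: +51.8%. Applied ad valorem rate: 19.5% + 51.8% = 71.3%.
Duty = $249,771.34 × 71.3% + 1,631 × $2.26 = $181,773.03.
Line 2 (75.70, Ulesta, 2,970 units, $672,229.80):
Base rate for 75.70 is $5.94/unit.
Origin Ulesta qualifies under the Talesta–Ulesta agreement and 75.70 is covered: preferential rate Free applies instead.
Duty = $672,229.80 × 0% = $0.00.
Total = $181,773.03 + $0.00 = $181,773.03.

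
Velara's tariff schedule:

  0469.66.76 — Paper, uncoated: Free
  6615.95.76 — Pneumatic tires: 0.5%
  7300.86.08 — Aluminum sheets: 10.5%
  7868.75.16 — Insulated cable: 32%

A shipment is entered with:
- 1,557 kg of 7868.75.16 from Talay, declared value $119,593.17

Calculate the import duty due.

Line 1 (7868.75.16, Talay, 1,557 kg, $119,593.17):
Base rate for 7868.75.16 is 32%.
Duty = $119,593.17 × 32% = $38,269.81.

$38,269.81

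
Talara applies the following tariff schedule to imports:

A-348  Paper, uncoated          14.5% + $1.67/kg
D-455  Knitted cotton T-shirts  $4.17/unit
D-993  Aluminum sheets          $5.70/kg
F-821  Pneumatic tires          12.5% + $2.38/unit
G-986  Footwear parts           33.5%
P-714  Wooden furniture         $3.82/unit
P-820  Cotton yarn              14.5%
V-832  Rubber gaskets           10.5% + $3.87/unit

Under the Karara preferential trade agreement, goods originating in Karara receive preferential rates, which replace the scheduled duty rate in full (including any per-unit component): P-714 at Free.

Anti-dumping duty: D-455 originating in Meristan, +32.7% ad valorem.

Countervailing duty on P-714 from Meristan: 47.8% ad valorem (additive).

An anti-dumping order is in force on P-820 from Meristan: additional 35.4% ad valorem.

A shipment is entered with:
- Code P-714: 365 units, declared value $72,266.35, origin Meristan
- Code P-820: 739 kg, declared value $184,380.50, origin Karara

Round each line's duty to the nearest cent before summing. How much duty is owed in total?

$62,672.79

Line 1 (P-714, Meristan, 365 units, $72,266.35):
Base rate for P-714 is $3.82/unit.
P-714 has an FTA preferential rate, but origin Meristan is not Karara; base rate stands.
Additional duty on P-714 from Meristan: +47.8% ad valorem. Applied ad valorem rate = 47.8%.
Duty = $72,266.35 × 47.8% + 365 × $3.82 = $35,937.62.
Line 2 (P-820, Karara, 739 kg, $184,380.50):
Base rate for P-820 is 14.5%.
Origin Karara is the FTA partner but P-820 is not on the preference list; base rate stands.
The additional-duty order on P-820 targets Meristan, not Karara; it does not apply.
Duty = $184,380.50 × 14.5% = $26,735.17.
Total = $35,937.62 + $26,735.17 = $62,672.79.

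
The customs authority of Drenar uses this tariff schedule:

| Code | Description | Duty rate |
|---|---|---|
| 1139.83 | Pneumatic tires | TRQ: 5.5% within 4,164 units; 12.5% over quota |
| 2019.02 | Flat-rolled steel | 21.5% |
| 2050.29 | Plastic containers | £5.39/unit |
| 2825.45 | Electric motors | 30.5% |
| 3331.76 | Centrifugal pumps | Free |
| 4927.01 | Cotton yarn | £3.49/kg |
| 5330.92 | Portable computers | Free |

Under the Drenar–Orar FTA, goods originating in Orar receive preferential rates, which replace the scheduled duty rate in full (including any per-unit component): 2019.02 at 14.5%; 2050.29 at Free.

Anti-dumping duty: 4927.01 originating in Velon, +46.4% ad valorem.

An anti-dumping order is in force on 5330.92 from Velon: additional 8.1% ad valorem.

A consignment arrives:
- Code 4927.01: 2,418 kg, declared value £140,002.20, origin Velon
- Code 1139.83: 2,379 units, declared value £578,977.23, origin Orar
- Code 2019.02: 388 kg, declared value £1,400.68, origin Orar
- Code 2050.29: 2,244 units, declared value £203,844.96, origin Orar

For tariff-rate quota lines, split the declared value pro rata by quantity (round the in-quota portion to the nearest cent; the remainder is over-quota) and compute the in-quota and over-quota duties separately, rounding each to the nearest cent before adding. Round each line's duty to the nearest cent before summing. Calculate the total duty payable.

Line 1 (4927.01, Velon, 2,418 kg, £140,002.20):
Base rate for 4927.01 is £3.49/kg.
Additional duty on 4927.01 from Velon: +46.4% ad valorem. Applied ad valorem rate = 46.4%.
Duty = £140,002.20 × 46.4% + 2,418 × £3.49 = £73,399.84.
Line 2 (1139.83, Orar, 2,379 units, £578,977.23):
Code 1139.83 is under a tariff-rate quota (threshold 4,164 units). Quantity 2,379 units is within the quota, so the in-quota rate 5.5% applies to the full value.
Duty = £578,977.23 × 5.5% = £31,843.75.
Line 3 (2019.02, Orar, 388 kg, £1,400.68):
Base rate for 2019.02 is 21.5%.
Origin Orar qualifies under the Drenar–Orar agreement and 2019.02 is covered: preferential rate 14.5% applies instead.
Duty = £1,400.68 × 14.5% = £203.10.
Line 4 (2050.29, Orar, 2,244 units, £203,844.96):
Base rate for 2050.29 is £5.39/unit.
Origin Orar qualifies under the Drenar–Orar agreement and 2050.29 is covered: preferential rate Free applies instead.
Duty = £203,844.96 × 0% = £0.00.
Total = £73,399.84 + £31,843.75 + £203.10 + £0.00 = £105,446.69.

£105,446.69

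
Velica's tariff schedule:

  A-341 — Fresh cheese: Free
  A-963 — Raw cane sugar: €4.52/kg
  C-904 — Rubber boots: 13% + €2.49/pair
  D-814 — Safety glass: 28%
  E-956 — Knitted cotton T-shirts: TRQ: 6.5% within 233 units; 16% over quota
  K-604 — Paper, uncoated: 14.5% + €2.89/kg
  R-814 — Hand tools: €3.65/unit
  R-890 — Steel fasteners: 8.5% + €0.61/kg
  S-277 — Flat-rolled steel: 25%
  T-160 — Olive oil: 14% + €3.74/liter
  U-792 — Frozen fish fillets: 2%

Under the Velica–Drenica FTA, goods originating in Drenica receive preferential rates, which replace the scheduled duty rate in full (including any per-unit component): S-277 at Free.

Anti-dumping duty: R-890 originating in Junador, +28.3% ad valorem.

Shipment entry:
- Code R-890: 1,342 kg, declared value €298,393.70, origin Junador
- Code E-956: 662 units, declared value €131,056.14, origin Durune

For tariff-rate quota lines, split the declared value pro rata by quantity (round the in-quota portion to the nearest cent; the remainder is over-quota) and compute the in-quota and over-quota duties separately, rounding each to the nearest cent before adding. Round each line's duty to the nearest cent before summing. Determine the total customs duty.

€127,214.42

Line 1 (R-890, Junador, 1,342 kg, €298,393.70):
Base rate for R-890 is 8.5% + €0.61/kg.
Additional duty on R-890 from Junador: +28.3%. Applied ad valorem rate: 8.5% + 28.3% = 36.8%.
Duty = €298,393.70 × 36.8% + 1,342 × €0.61 = €110,627.50.
Line 2 (E-956, Durune, 662 units, €131,056.14):
Code E-956 is under a tariff-rate quota (threshold 233 units). In-quota: 233 units at 6.5%; over-quota: 429 units at 16%.
Pro-rata value split: in-quota = €131,056.14 × 233/662 = €46,127.01; over-quota = €131,056.14 − €46,127.01 = €84,929.13.
In-quota duty = €46,127.01 × 6.5% = €2,998.26. Over-quota duty = €84,929.13 × 16% = €13,588.66.
Line duty = €2,998.26 + €13,588.66 = €16,586.92.
Total = €110,627.50 + €16,586.92 = €127,214.42.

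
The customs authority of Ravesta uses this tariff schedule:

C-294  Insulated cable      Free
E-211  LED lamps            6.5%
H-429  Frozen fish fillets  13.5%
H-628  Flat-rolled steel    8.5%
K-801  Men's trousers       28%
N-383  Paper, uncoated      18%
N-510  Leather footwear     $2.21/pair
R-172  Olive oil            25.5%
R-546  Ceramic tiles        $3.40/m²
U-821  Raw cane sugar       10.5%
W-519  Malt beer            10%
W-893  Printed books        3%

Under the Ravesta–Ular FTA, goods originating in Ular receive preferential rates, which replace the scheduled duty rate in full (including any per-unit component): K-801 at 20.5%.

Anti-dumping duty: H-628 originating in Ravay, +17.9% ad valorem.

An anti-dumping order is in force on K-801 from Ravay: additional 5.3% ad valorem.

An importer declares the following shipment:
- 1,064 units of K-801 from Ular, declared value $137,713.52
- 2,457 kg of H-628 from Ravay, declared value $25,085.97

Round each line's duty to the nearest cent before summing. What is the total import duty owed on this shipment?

$34,853.97

Line 1 (K-801, Ular, 1,064 units, $137,713.52):
Base rate for K-801 is 28%.
Origin Ular qualifies under the Ravesta–Ular agreement and K-801 is covered: preferential rate 20.5% applies instead.
The additional-duty order on K-801 targets Ravay, not Ular; it does not apply.
Duty = $137,713.52 × 20.5% = $28,231.27.
Line 2 (H-628, Ravay, 2,457 kg, $25,085.97):
Base rate for H-628 is 8.5%.
Additional duty on H-628 from Ravay: +17.9%. Applied ad valorem rate: 8.5% + 17.9% = 26.4%.
Duty = $25,085.97 × 26.4% = $6,622.70.
Total = $28,231.27 + $6,622.70 = $34,853.97.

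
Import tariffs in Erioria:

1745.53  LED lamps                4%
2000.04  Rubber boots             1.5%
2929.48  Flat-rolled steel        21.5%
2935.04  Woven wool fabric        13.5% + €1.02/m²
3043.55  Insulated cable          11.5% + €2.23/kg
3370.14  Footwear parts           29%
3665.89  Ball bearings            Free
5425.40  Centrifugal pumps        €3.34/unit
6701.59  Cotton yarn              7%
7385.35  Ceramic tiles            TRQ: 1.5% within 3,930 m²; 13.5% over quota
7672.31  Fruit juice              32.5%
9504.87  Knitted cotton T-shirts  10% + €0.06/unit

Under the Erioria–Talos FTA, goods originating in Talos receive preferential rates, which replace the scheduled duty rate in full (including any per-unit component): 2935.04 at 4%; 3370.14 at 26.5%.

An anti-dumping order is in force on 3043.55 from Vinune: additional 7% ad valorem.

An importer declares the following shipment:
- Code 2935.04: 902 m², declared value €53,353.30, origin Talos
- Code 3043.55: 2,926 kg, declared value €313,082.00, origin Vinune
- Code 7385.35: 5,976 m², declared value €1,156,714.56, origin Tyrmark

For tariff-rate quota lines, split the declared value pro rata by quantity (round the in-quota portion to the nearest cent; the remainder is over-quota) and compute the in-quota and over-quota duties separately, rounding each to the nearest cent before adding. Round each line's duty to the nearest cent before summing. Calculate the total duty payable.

Line 1 (2935.04, Talos, 902 m², €53,353.30):
Base rate for 2935.04 is 13.5% + €1.02/m².
Origin Talos qualifies under the Erioria–Talos agreement and 2935.04 is covered: preferential rate 4% applies instead.
Duty = €53,353.30 × 4% = €2,134.13.
Line 2 (3043.55, Vinune, 2,926 kg, €313,082.00):
Base rate for 3043.55 is 11.5% + €2.23/kg.
Additional duty on 3043.55 from Vinune: +7%. Applied ad valorem rate: 11.5% + 7% = 18.5%.
Duty = €313,082.00 × 18.5% + 2,926 × €2.23 = €64,445.15.
Line 3 (7385.35, Tyrmark, 5,976 m², €1,156,714.56):
Code 7385.35 is under a tariff-rate quota (threshold 3,930 m²). In-quota: 3,930 m² at 1.5%; over-quota: 2,046 m² at 13.5%.
Pro-rata value split: in-quota = €1,156,714.56 × 3,930/5,976 = €760,690.80; over-quota = €1,156,714.56 − €760,690.80 = €396,023.76.
In-quota duty = €760,690.80 × 1.5% = €11,410.36. Over-quota duty = €396,023.76 × 13.5% = €53,463.21.
Line duty = €11,410.36 + €53,463.21 = €64,873.57.
Total = €2,134.13 + €64,445.15 + €64,873.57 = €131,452.85.

€131,452.85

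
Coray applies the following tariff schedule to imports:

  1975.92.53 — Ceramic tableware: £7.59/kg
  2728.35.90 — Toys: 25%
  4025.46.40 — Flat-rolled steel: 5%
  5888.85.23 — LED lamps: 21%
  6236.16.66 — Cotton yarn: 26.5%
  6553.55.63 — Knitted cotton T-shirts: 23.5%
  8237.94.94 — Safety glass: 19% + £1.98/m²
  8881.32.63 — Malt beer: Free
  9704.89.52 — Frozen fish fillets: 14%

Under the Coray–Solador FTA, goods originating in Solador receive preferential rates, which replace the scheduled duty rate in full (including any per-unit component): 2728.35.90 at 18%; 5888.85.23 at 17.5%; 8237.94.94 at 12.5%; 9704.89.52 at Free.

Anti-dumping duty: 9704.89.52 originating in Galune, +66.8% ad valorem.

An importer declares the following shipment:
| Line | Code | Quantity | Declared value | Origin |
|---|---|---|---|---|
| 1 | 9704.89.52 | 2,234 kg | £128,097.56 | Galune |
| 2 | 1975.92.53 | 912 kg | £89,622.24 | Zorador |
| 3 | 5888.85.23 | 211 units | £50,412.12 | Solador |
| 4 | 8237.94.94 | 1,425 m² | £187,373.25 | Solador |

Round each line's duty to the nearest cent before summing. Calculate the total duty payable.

£142,668.69

Line 1 (9704.89.52, Galune, 2,234 kg, £128,097.56):
Base rate for 9704.89.52 is 14%.
9704.89.52 has an FTA preferential rate, but origin Galune is not Solador; base rate stands.
Additional duty on 9704.89.52 from Galune: +66.8%. Applied ad valorem rate: 14% + 66.8% = 80.8%.
Duty = £128,097.56 × 80.8% = £103,502.83.
Line 2 (1975.92.53, Zorador, 912 kg, £89,622.24):
Base rate for 1975.92.53 is £7.59/kg.
Duty = 912 × £7.59 = £6,922.08.
Line 3 (5888.85.23, Solador, 211 units, £50,412.12):
Base rate for 5888.85.23 is 21%.
Origin Solador qualifies under the Coray–Solador agreement and 5888.85.23 is covered: preferential rate 17.5% applies instead.
Duty = £50,412.12 × 17.5% = £8,822.12.
Line 4 (8237.94.94, Solador, 1,425 m², £187,373.25):
Base rate for 8237.94.94 is 19% + £1.98/m².
Origin Solador qualifies under the Coray–Solador agreement and 8237.94.94 is covered: preferential rate 12.5% applies instead.
Duty = £187,373.25 × 12.5% = £23,421.66.
Total = £103,502.83 + £6,922.08 + £8,822.12 + £23,421.66 = £142,668.69.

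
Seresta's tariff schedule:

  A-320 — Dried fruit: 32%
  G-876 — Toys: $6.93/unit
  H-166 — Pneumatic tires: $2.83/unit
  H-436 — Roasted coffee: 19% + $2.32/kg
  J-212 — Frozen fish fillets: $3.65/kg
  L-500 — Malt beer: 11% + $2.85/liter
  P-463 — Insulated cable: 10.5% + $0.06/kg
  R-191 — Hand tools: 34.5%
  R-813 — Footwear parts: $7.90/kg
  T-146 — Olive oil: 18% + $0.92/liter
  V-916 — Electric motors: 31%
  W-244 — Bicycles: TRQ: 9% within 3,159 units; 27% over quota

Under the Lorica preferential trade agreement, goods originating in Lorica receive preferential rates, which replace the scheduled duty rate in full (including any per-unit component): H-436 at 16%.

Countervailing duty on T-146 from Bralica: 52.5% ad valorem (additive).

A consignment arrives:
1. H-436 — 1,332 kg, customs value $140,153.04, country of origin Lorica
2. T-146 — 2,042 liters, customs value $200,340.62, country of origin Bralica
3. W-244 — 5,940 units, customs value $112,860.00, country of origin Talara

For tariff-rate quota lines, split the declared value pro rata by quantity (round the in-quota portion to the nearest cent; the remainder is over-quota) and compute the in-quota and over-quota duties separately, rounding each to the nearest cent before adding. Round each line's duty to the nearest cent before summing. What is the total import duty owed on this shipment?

Line 1 (H-436, Lorica, 1,332 kg, $140,153.04):
Base rate for H-436 is 19% + $2.32/kg.
Origin Lorica qualifies under the Seresta–Lorica agreement and H-436 is covered: preferential rate 16% applies instead.
Duty = $140,153.04 × 16% = $22,424.49.
Line 2 (T-146, Bralica, 2,042 liters, $200,340.62):
Base rate for T-146 is 18% + $0.92/liter.
Additional duty on T-146 from Bralica: +52.5%. Applied ad valorem rate: 18% + 52.5% = 70.5%.
Duty = $200,340.62 × 70.5% + 2,042 × $0.92 = $143,118.78.
Line 3 (W-244, Talara, 5,940 units, $112,860.00):
Code W-244 is under a tariff-rate quota (threshold 3,159 units). In-quota: 3,159 units at 9%; over-quota: 2,781 units at 27%.
Pro-rata value split: in-quota = $112,860.00 × 3,159/5,940 = $60,021.00; over-quota = $112,860.00 − $60,021.00 = $52,839.00.
In-quota duty = $60,021.00 × 9% = $5,401.89. Over-quota duty = $52,839.00 × 27% = $14,266.53.
Line duty = $5,401.89 + $14,266.53 = $19,668.42.
Total = $22,424.49 + $143,118.78 + $19,668.42 = $185,211.69.

$185,211.69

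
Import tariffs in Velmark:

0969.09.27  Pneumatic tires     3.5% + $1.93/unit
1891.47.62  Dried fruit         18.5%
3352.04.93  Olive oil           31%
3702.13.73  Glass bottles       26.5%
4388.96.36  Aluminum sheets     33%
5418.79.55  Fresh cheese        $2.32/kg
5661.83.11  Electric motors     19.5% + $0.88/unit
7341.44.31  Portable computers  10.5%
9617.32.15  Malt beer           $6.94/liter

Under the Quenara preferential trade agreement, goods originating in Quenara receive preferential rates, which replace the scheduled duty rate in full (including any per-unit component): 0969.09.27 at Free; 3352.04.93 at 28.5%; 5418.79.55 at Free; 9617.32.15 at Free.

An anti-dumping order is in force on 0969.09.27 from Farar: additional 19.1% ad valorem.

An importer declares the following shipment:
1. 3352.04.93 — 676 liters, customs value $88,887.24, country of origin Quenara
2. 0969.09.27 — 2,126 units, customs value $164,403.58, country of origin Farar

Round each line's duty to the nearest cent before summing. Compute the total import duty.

$66,591.25

Line 1 (3352.04.93, Quenara, 676 liters, $88,887.24):
Base rate for 3352.04.93 is 31%.
Origin Quenara qualifies under the Velmark–Quenara agreement and 3352.04.93 is covered: preferential rate 28.5% applies instead.
Duty = $88,887.24 × 28.5% = $25,332.86.
Line 2 (0969.09.27, Farar, 2,126 units, $164,403.58):
Base rate for 0969.09.27 is 3.5% + $1.93/unit.
0969.09.27 has an FTA preferential rate, but origin Farar is not Quenara; base rate stands.
Additional duty on 0969.09.27 from Farar: +19.1%. Applied ad valorem rate: 3.5% + 19.1% = 22.6%.
Duty = $164,403.58 × 22.6% + 2,126 × $1.93 = $41,258.39.
Total = $25,332.86 + $41,258.39 = $66,591.25.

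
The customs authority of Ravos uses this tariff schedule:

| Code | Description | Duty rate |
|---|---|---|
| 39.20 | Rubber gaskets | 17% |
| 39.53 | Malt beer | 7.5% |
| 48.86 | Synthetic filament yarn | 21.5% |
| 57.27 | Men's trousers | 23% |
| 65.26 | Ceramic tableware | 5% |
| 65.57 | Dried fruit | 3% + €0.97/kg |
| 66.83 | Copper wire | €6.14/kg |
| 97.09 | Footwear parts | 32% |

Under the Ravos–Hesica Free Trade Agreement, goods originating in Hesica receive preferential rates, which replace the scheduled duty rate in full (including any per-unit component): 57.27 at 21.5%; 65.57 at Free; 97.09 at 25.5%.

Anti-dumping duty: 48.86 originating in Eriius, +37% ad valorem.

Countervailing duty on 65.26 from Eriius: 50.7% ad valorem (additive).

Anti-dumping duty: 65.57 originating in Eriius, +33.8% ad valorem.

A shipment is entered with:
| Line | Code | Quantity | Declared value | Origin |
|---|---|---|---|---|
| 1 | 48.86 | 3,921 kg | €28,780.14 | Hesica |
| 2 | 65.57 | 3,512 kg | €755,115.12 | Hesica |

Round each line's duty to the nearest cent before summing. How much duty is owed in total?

€6,187.73

Line 1 (48.86, Hesica, 3,921 kg, €28,780.14):
Base rate for 48.86 is 21.5%.
Origin Hesica is the FTA partner but 48.86 is not on the preference list; base rate stands.
The additional-duty order on 48.86 targets Eriius, not Hesica; it does not apply.
Duty = €28,780.14 × 21.5% = €6,187.73.
Line 2 (65.57, Hesica, 3,512 kg, €755,115.12):
Base rate for 65.57 is 3% + €0.97/kg.
Origin Hesica qualifies under the Ravos–Hesica agreement and 65.57 is covered: preferential rate Free applies instead.
The additional-duty order on 65.57 targets Eriius, not Hesica; it does not apply.
Duty = €755,115.12 × 0% = €0.00.
Total = €6,187.73 + €0.00 = €6,187.73.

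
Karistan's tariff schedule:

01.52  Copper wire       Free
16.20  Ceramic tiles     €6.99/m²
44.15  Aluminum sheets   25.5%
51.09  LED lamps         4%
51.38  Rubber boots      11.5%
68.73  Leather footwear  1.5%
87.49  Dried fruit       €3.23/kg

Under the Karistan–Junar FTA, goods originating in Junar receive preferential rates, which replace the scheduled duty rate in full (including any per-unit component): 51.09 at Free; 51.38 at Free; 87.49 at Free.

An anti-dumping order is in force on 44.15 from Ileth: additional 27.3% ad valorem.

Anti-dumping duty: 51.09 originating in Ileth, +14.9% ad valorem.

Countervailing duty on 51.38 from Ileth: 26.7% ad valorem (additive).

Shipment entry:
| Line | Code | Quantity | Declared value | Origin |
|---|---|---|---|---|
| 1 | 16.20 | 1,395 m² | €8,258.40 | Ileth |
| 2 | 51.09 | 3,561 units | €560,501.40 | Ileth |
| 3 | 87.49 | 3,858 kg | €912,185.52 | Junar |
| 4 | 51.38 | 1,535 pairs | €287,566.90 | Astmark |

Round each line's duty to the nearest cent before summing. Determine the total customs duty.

Line 1 (16.20, Ileth, 1,395 m², €8,258.40):
Base rate for 16.20 is €6.99/m².
Duty = 1,395 × €6.99 = €9,751.05.
Line 2 (51.09, Ileth, 3,561 units, €560,501.40):
Base rate for 51.09 is 4%.
51.09 has an FTA preferential rate, but origin Ileth is not Junar; base rate stands.
Additional duty on 51.09 from Ileth: +14.9%. Applied ad valorem rate: 4% + 14.9% = 18.9%.
Duty = €560,501.40 × 18.9% = €105,934.76.
Line 3 (87.49, Junar, 3,858 kg, €912,185.52):
Base rate for 87.49 is €3.23/kg.
Origin Junar qualifies under the Karistan–Junar agreement and 87.49 is covered: preferential rate Free applies instead.
Duty = €912,185.52 × 0% = €0.00.
Line 4 (51.38, Astmark, 1,535 pairs, €287,566.90):
Base rate for 51.38 is 11.5%.
51.38 has an FTA preferential rate, but origin Astmark is not Junar; base rate stands.
The additional-duty order on 51.38 targets Ileth, not Astmark; it does not apply.
Duty = €287,566.90 × 11.5% = €33,070.19.
Total = €9,751.05 + €105,934.76 + €0.00 + €33,070.19 = €148,756.00.

€148,756.00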